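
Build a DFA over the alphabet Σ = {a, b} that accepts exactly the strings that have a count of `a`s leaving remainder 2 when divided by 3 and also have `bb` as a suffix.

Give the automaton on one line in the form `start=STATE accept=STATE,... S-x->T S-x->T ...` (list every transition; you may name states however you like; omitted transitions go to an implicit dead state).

start=q0 accept=q4 q0-a->q1 q0-b->q0 q1-a->q2 q1-b->q1 q2-a->q0 q2-b->q3 q3-a->q0 q3-b->q4 q4-a->q0 q4-b->q4

Handle the two conditions separately and then intersect. The first has 3 states tracking the count of `a`s modulo 3; the second has 3 states tracking how much of the suffix `bb` has currently been matched. A product state is a pair (one from each), accepting exactly when both do. Equivalent product states are then merged.
5 states suffice.
        a   b  
>  q0   q1  q0 
   q1   q2  q1 
   q2   q0  q3 
   q3   q0  q4 
 * q4   q0  q4 
(> = start, * = accepting)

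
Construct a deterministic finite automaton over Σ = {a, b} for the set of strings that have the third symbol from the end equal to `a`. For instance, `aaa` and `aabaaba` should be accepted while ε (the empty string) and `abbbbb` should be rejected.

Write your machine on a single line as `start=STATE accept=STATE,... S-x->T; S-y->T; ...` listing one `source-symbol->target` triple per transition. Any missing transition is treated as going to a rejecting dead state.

start=q0; accept=q7,q8,q9,q10; q0-a->q1; q0-b->q2; q1-a->q3; q1-b->q4; q2-a->q5; q2-b->q6; q3-a->q7; q3-b->q8; q4-a->q9; q4-b->q10; q5-a->q11; q5-b->q12; q6-a->q13; q6-b->q14; q7-a->q7; q7-b->q8; q8-a->q9; q8-b->q10; q9-a->q11; q9-b->q12; q10-a->q13; q10-b->q14; q11-a->q7; q11-b->q8; q12-a->q9; q12-b->q10; q13-a->q11; q13-b->q12; q14-a->q13; q14-b->q14

A DFA must remember the last 3 symbols (since which symbol is third-to-last isn't known until the input ends). Use one state per possible window of the last ≤3 symbols; accept from those whose window starts with `a`.
With 15 states:
          a    b  
>  q0     q1   q2 
   q1     q3   q4 
   q2     q5   q6 
   q3     q7   q8 
   q4     q9  q10 
   q5    q11  q12 
   q6    q13  q14 
 * q7     q7   q8 
 * q8     q9  q10 
 * q9    q11  q12 
 * q10   q13  q14 
   q11    q7   q8 
   q12    q9  q10 
   q13   q11  q12 
   q14   q13  q14 
(> = start, * = accepting)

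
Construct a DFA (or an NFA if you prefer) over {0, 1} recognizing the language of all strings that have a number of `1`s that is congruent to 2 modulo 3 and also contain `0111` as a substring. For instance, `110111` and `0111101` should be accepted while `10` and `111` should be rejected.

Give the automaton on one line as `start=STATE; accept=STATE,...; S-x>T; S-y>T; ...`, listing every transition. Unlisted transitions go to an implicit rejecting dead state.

start=q0; accept=q14; q0-0>q1; q0-1>q2; q1-0>q1; q1-1>q3; q2-0>q4; q2-1>q5; q3-0>q4; q3-1>q6; q4-0>q4; q4-1>q7; q5-0>q8; q5-1>q0; q6-0>q8; q6-1>q9; q7-0>q8; q7-1>q10; q8-0>q8; q8-1>q11; q9-0>q9; q9-1>q12; q10-0>q1; q10-1>q12; q11-0>q1; q11-1>q13; q12-0>q12; q12-1>q14; q13-0>q4; q13-1>q14; q14-0>q14; q14-1>q9

Build one automaton per condition and run them in lockstep. The first has 3 states tracking the count of `1`s modulo 3; the second has 5 states tracking whether and how much of `0111` has been seen. A product state is a pair (one from each), accepting exactly when both do.
With 15 states:
          0    1  
>  q0     q1   q2 
   q1     q1   q3 
   q2     q4   q5 
   q3     q4   q6 
   q4     q4   q7 
   q5     q8   q0 
   q6     q8   q9 
   q7     q8  q10 
   q8     q8  q11 
   q9     q9  q12 
   q10    q1  q12 
   q11    q1  q13 
   q12   q12  q14 
   q13    q4  q14 
 * q14   q14   q9 
(> = start, * = accepting)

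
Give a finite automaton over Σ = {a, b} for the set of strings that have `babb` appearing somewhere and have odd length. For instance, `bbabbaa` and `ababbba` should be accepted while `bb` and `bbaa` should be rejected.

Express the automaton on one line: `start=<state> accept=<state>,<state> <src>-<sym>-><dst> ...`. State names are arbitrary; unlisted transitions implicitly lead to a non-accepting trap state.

Handle the two conditions separately and then intersect. The first has 5 states tracking whether and how much of `babb` has been seen; the second has 2 states tracking the input length modulo 2. A product state is a pair (one from each), accepting exactly when both do.
10 states suffice.
        a   b  
>  q0   q1  q2 
   q1   q0  q3 
   q2   q4  q3 
   q3   q5  q2 
   q4   q1  q6 
   q5   q0  q7 
   q6   q4  q8 
   q7   q5  q9 
   q8   q9  q9 
 * q9   q8  q8 
(> = start, * = accepting)

start=q0 accept=q9 q0-a->q1 q0-b->q2 q1-a->q0 q1-b->q3 q2-a->q4 q2-b->q3 q3-a->q5 q3-b->q2 q4-a->q1 q4-b->q6 q5-a->q0 q5-b->q7 q6-a->q4 q6-b->q8 q7-a->q5 q7-b->q9 q8-a->q9 q8-b->q9 q9-a->q8 q9-b->q8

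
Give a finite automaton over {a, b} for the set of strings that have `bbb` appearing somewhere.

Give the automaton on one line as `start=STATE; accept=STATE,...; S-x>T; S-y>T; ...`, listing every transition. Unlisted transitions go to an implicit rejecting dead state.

Track how much of `bbb` has been matched so far: state q0 is no progress, q3 is the absorbing accept state reached once `bbb` has occurred. Intermediate states record partial matches; on a mismatch, fall back to the longest reusable overlap.
With 4 states:
        a   b  
>  q0   q0  q1 
   q1   q0  q2 
   q2   q0  q3 
 * q3   q3  q3 
(> = start, * = accepting)

start=q0; accept=q3; q0-a>q0; q0-b>q1; q1-a>q0; q1-b>q2; q2-a>q0; q2-b>q3; q3-a>q3; q3-b>q3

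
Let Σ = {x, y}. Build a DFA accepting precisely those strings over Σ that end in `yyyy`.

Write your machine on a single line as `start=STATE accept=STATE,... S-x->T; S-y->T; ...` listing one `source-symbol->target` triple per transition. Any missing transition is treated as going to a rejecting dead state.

start=q0; accept=q4; q0-x->q0; q0-y->q1; q1-x->q0; q1-y->q2; q2-x->q0; q2-y->q3; q3-x->q0; q3-y->q4; q4-x->q0; q4-y->q4

Let each state record the length of the longest suffix of the input read so far that is also a prefix of `yyyy`. q1 means the last symbol is `y`; q2 means the last 2 symbols are `yy`; q3 means the last 3 symbols are `yyy`; q4 means the last 4 symbols are `yyyy`. Accept only at q4, where the string currently ends in `yyyy`.
With 5 states:
        x   y  
>  q0   q0  q1 
   q1   q0  q2 
   q2   q0  q3 
   q3   q0  q4 
 * q4   q0  q4 
(> = start, * = accepting)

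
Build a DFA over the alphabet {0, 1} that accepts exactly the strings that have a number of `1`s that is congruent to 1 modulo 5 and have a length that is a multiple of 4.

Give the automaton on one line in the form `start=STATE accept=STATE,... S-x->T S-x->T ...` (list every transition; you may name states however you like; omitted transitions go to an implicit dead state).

start=S0 accept=S10 S0-0->S1 S0-1->S2 S1-0->S3 S1-1->S4 S2-0->S4 S2-1->S5 S3-0->S6 S3-1->S7 S4-0->S7 S4-1->S8 S5-0->S8 S5-1->S9 S6-0->S0 S6-1->S10 S7-0->S10 S7-1->S11 S8-0->S11 S8-1->S12 S9-0->S12 S9-1->S13 S10-0->S2 S10-1->S14 S11-0->S14 S11-1->S15 S12-0->S15 S12-1->S16 S13-0->S16 S13-1->S1 S14-0->S5 S14-1->S17 S15-0->S17 S15-1->S18 S16-0->S18 S16-1->S3 S17-0->S9 S17-1->S19 S18-0->S19 S18-1->S6 S19-0->S13 S19-1->S0

Build one automaton per condition and run them in lockstep. One (5 states) tracks the count of `1`s modulo 5; the other (4 states) tracks the input length modulo 4. Each combined state is a pair, one component from each; accept when both components accept.
A 20-state machine:
          0    1  
>  S0     S1   S2 
   S1     S3   S4 
   S2     S4   S5 
   S3     S6   S7 
   S4     S7   S8 
   S5     S8   S9 
   S6     S0  S10 
   S7    S10  S11 
   S8    S11  S12 
   S9    S12  S13 
 * S10    S2  S14 
   S11   S14  S15 
   S12   S15  S16 
   S13   S16   S1 
   S14    S5  S17 
   S15   S17  S18 
   S16   S18   S3 
   S17    S9  S19 
   S18   S19   S6 
   S19   S13   S0 
(> = start, * = accepting)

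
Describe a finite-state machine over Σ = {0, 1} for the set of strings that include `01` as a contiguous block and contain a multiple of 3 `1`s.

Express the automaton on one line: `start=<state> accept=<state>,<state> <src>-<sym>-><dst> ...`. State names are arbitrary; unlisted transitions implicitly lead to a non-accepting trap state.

Build one automaton per condition and run them in lockstep. One (3 states) tracks whether and how much of `01` has been seen; the other (3 states) tracks the count of `1`s modulo 3. Each combined state is a pair, one component from each; accept when both components accept.
With 9 states:
        0   1  
>  q0   q1  q2 
   q1   q1  q3 
   q2   q4  q5 
   q3   q3  q6 
   q4   q4  q6 
   q5   q7  q0 
   q6   q6  q8 
   q7   q7  q8 
 * q8   q8  q3 
(> = start, * = accepting)

start=q0 accept=q8 q0-0->q1 q0-1->q2 q1-0->q1 q1-1->q3 q2-0->q4 q2-1->q5 q3-0->q3 q3-1->q6 q4-0->q4 q4-1->q6 q5-0->q7 q5-1->q0 q6-0->q6 q6-1->q8 q7-0->q7 q7-1->q8 q8-0->q8 q8-1->q3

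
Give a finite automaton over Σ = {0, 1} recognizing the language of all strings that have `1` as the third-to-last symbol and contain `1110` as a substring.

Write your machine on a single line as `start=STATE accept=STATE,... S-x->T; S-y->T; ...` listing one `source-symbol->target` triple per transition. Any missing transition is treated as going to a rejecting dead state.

Handle the two conditions separately and then intersect. The first has 15 states tracking the last 3 symbols read; the second has 5 states tracking whether and how much of `1110` has been seen. A product state is a pair (one from each), accepting exactly when both do. Equivalent product states are then merged.
A 12-state machine:
          0    1  
>  q0     q0   q1 
   q1     q0   q2 
   q2     q0   q3 
   q3     q4   q3 
 * q4     q5   q6 
 * q5     q7   q8 
 * q6     q9  q10 
   q7     q7   q8 
   q8     q9  q10 
   q9     q5   q6 
   q10    q4  q11 
 * q11    q4  q11 
(> = start, * = accepting)

start=q0; accept=q4,q5,q6,q11; q0-0->q0; q0-1->q1; q1-0->q0; q1-1->q2; q2-0->q0; q2-1->q3; q3-0->q4; q3-1->q3; q4-0->q5; q4-1->q6; q5-0->q7; q5-1->q8; q6-0->q9; q6-1->q10; q7-0->q7; q7-1->q8; q8-0->q9; q8-1->q10; q9-0->q5; q9-1->q6; q10-0->q4; q10-1->q11; q11-0->q4; q11-1->q11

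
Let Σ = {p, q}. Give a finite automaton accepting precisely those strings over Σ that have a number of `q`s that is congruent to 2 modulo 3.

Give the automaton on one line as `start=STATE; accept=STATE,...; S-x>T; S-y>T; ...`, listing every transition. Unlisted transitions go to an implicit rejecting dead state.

The only thing that matters is how many `q`s have appeared, reduced mod 3. Use one state per residue: S0 for 0, …, S2 for 2. Reading `q` moves to the next residue; anything else stays put. S2 is accepting.
        p   q  
>  S0   S0  S1 
   S1   S1  S2 
 * S2   S2  S0 
(> = start, * = accepting)

start=S0; accept=S2; S0-p>S0; S0-q>S1; S1-p>S1; S1-q>S2; S2-p>S2; S2-q>S0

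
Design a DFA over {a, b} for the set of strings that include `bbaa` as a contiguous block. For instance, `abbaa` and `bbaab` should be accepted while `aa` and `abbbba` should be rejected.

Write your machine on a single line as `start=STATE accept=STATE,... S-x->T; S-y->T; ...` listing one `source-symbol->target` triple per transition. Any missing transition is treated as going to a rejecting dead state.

States q0..q3 record the length of the longest prefix of `bbaa` that matches the current input suffix. Reaching q4 means `bbaa` has been seen, and we stay there forever. Accept from q4.
5 states suffice.
        a   b  
>  q0   q0  q1 
   q1   q0  q2 
   q2   q3  q2 
   q3   q4  q1 
 * q4   q4  q4 
(> = start, * = accepting)

start=q0; accept=q4; q0-a->q0; q0-b->q1; q1-a->q0; q1-b->q2; q2-a->q3; q2-b->q2; q3-a->q4; q3-b->q1; q4-a->q4; q4-b->q4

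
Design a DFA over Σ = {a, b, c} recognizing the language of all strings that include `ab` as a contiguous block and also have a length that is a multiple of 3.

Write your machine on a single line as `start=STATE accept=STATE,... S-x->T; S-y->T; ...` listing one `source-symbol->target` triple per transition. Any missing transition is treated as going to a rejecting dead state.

start=q0; accept=q7; q0-a->q1; q0-b->q2; q0-c->q2; q1-a->q3; q1-b->q4; q1-c->q5; q2-a->q3; q2-b->q5; q2-c->q5; q3-a->q6; q3-b->q7; q3-c->q0; q4-a->q7; q4-b->q7; q4-c->q7; q5-a->q6; q5-b->q0; q5-c->q0; q6-a->q1; q6-b->q8; q6-c->q2; q7-a->q8; q7-b->q8; q7-c->q8; q8-a->q4; q8-b->q4; q8-c->q4

Run two small machines in parallel and take their product. One (3 states) tracks whether and how much of `ab` has been seen; the other (3 states) tracks the input length modulo 3. Each combined state is a pair, one component from each; accept when both components accept.
        a   b   c  
>  q0   q1  q2  q2 
   q1   q3  q4  q5 
   q2   q3  q5  q5 
   q3   q6  q7  q0 
   q4   q7  q7  q7 
   q5   q6  q0  q0 
   q6   q1  q8  q2 
 * q7   q8  q8  q8 
   q8   q4  q4  q4 
(> = start, * = accepting)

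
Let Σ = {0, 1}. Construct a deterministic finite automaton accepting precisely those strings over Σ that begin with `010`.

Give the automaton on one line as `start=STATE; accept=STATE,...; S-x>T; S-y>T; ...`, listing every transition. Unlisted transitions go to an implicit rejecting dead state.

Check the first 3 symbols one by one: A through C record how many have matched `010` so far; any wrong symbol goes to the dead state E. After all 3 match we enter the accepting sink D.
With 5 states:
       0  1 
>  A   B  E 
   B   E  C 
   C   D  E 
 * D   D  D 
   E   E  E 
(> = start, * = accepting)

start=A; accept=D; A-0>B; A-1>E; B-0>E; B-1>C; C-0>D; C-1>E; D-0>D; D-1>D; E-0>E; E-1>E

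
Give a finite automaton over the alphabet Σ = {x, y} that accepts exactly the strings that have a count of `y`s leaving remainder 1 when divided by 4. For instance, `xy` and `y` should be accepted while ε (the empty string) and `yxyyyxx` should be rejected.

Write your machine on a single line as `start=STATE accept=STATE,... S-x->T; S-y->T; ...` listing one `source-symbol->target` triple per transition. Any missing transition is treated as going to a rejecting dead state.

Keep the running count of `y`s modulo 4: each `y` advances along the cycle q0 → q1 → q2 → q3 → q0 while other symbols loop. Accept at q1.
        x   y  
>  q0   q0  q1 
 * q1   q1  q2 
   q2   q2  q3 
   q3   q3  q0 
(> = start, * = accepting)

start=q0; accept=q1; q0-x->q0; q0-y->q1; q1-x->q1; q1-y->q2; q2-x->q2; q2-y->q3; q3-x->q3; q3-y->q0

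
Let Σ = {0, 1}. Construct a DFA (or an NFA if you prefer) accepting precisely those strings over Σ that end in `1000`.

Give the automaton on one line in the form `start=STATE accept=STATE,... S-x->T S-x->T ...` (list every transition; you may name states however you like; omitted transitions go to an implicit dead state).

start=S0 accept=S4 S0-0->S0 S0-1->S1 S1-0->S2 S1-1->S1 S2-0->S3 S2-1->S1 S3-0->S4 S3-1->S1 S4-0->S0 S4-1->S1

Let each state record the length of the longest suffix of the input read so far that is also a prefix of `1000`. S1 means the last symbol is `1`; S2 means the last 2 symbols are `10`; S3 means the last 3 symbols are `100`; S4 means the last 4 symbols are `1000`. Accept only at S4, where the string currently ends in `1000`.
A 5-state machine:
        0   1  
>  S0   S0  S1 
   S1   S2  S1 
   S2   S3  S1 
   S3   S4  S1 
 * S4   S0  S1 
(> = start, * = accepting)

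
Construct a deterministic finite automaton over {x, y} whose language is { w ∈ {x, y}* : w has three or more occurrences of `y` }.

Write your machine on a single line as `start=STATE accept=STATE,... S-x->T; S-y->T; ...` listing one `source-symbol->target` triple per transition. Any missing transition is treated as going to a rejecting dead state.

start=q0; accept=q3,q4; q0-x->q0; q0-y->q1; q1-x->q1; q1-y->q2; q2-x->q2; q2-y->q3; q3-x->q3; q3-y->q4; q4-x->q4; q4-y->q4

Only the number of `y`s matters, and only up to 4. Make a chain q0 → q1 → q2 → q3 → q4 advanced by each `y` (with q4 absorbing); every other symbol self-loops. The accepting set is {q3, q4}.
With 5 states:
        x   y  
>  q0   q0  q1 
   q1   q1  q2 
   q2   q2  q3 
 * q3   q3  q4 
 * q4   q4  q4 
(> = start, * = accepting)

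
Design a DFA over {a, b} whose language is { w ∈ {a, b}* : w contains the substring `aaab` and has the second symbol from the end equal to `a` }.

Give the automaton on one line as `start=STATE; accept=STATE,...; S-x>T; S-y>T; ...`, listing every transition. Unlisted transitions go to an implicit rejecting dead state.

Build one automaton per condition and run them in lockstep. The first has 5 states tracking whether and how much of `aaab` has been seen; the second has 7 states tracking the last 2 symbols read. A product state is a pair (one from each), accepting exactly when both do. Equivalent product states are then merged.
With 8 states:
        a   b  
>  q0   q1  q0 
   q1   q2  q0 
   q2   q3  q0 
   q3   q3  q4 
 * q4   q5  q6 
   q5   q7  q4 
   q6   q5  q6 
 * q7   q7  q4 
(> = start, * = accepting)

start=q0; accept=q4,q7; q0-a>q1; q0-b>q0; q1-a>q2; q1-b>q0; q2-a>q3; q2-b>q0; q3-a>q3; q3-b>q4; q4-a>q5; q4-b>q6; q5-a>q7; q5-b>q4; q6-a>q5; q6-b>q6; q7-a>q7; q7-b>q4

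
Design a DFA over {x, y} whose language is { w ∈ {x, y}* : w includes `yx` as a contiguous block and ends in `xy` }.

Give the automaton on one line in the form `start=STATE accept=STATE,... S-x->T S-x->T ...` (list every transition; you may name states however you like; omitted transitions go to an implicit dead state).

start=A accept=D A-x->A A-y->B B-x->C B-y->B C-x->C C-y->D D-x->C D-y->B

Build one automaton per condition and run them in lockstep. The first has 3 states tracking whether and how much of `yx` has been seen; the second has 3 states tracking how much of the suffix `xy` has currently been matched. A product state is a pair (one from each), accepting exactly when both do. Equivalent product states are then merged.
With 4 states:
       x  y 
>  A   A  B 
   B   C  B 
   C   C  D 
 * D   C  B 
(> = start, * = accepting)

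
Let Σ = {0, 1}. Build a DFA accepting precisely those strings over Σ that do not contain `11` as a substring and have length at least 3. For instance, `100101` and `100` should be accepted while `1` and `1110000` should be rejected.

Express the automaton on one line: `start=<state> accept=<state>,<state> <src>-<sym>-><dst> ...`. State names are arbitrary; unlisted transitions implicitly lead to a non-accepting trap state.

start=s0 accept=s6,s7,s9,s10 s0-0->s1 s0-1->s2 s1-0->s3 s1-1->s4 s2-0->s3 s2-1->s5 s3-0->s6 s3-1->s7 s4-0->s6 s4-1->s8 s5-0->s8 s5-1->s8 s6-0->s9 s6-1->s10 s7-0->s9 s7-1->s11 s8-0->s11 s8-1->s11 s9-0->s9 s9-1->s10 s10-0->s9 s10-1->s11 s11-0->s11 s11-1->s11

Handle the two conditions separately and then intersect. One (3 states) tracks partial matches of the forbidden pattern `11`; the other (5 states) tracks the input length, saturating at 4. Each combined state is a pair, one component from each; accept when both components accept.
          0    1  
>  s0     s1   s2 
   s1     s3   s4 
   s2     s3   s5 
   s3     s6   s7 
   s4     s6   s8 
   s5     s8   s8 
 * s6     s9  s10 
 * s7     s9  s11 
   s8    s11  s11 
 * s9     s9  s10 
 * s10    s9  s11 
   s11   s11  s11 
(> = start, * = accepting)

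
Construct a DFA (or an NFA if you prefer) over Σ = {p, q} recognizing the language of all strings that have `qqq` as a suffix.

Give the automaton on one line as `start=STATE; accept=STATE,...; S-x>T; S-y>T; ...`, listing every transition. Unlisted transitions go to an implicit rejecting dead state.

start=A; accept=D; A-p>A; A-q>B; B-p>A; B-q>C; C-p>A; C-q>D; D-p>A; D-q>D

Remember how much of `qqq` the current input suffix matches. State A means no match yet; B means the last symbol is `q`; C means the last 2 symbols are `qq`; D means the last 3 symbols are `qqq`. Only D accepts. On a mismatch, fall back to the longest proper suffix that is still a prefix of `qqq`.
A 4-state machine:
       p  q 
>  A   A  B 
   B   A  C 
   C   A  D 
 * D   A  D 
(> = start, * = accepting)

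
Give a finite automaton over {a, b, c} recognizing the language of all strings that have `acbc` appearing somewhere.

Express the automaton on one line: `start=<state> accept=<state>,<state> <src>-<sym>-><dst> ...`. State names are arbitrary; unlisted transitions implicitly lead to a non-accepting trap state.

States s0..s3 record the length of the longest prefix of `acbc` that matches the current input suffix. Reaching s4 means `acbc` has been seen, and we stay there forever. Accept from s4.
        a   b   c  
>  s0   s1  s0  s0 
   s1   s1  s0  s2 
   s2   s1  s3  s0 
   s3   s1  s0  s4 
 * s4   s4  s4  s4 
(> = start, * = accepting)

start=s0 accept=s4 s0-a->s1 s0-b->s0 s0-c->s0 s1-a->s1 s1-b->s0 s1-c->s2 s2-a->s1 s2-b->s3 s2-c->s0 s3-a->s1 s3-b->s0 s3-c->s4 s4-a->s4 s4-b->s4 s4-c->s4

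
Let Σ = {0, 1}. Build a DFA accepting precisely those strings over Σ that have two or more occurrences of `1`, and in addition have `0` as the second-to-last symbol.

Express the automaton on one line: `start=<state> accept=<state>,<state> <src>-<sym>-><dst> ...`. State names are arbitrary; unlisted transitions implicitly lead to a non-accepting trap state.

start=A accept=E,G A-0->A A-1->B B-0->C B-1->D C-0->C C-1->E D-0->F D-1->D E-0->F E-1->D F-0->G F-1->E G-0->G G-1->E

Build one automaton per condition and run them in lockstep. The first has 4 states tracking the count of `1`s, saturating at 3; the second has 7 states tracking the last 2 symbols read. A product state is a pair (one from each), accepting exactly when both do. Minimizing collapses redundant product states.
       0  1 
>  A   A  B 
   B   C  D 
   C   C  E 
   D   F  D 
 * E   F  D 
   F   G  E 
 * G   G  E 
(> = start, * = accepting)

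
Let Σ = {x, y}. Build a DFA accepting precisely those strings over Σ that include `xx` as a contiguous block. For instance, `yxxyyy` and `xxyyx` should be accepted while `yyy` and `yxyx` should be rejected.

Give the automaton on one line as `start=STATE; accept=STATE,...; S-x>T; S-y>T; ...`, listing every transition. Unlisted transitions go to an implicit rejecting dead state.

Track how much of `xx` has been matched so far: state s0 is no progress, s2 is the absorbing accept state reached once `xx` has occurred. Intermediate states record partial matches; on a mismatch, fall back to the longest reusable overlap.
A 3-state machine:
        x   y  
>  s0   s1  s0 
   s1   s2  s0 
 * s2   s2  s2 
(> = start, * = accepting)

start=s0; accept=s2; s0-x>s1; s0-y>s0; s1-x>s2; s1-y>s0; s2-x>s2; s2-y>s2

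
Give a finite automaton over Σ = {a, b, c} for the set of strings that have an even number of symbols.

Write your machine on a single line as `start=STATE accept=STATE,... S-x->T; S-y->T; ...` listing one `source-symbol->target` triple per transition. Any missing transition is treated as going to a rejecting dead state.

start=S0; accept=S0; S0-a->S1; S0-b->S1; S0-c->S1; S1-a->S0; S1-b->S0; S1-c->S0

Only the length mod 2 matters, so use a 2-cycle: from any state, every input symbol moves to the next state, wrapping S1 back to S0. Mark S0 accepting.
With 2 states:
        a   b   c  
>* S0   S1  S1  S1 
   S1   S0  S0  S0 
(> = start, * = accepting)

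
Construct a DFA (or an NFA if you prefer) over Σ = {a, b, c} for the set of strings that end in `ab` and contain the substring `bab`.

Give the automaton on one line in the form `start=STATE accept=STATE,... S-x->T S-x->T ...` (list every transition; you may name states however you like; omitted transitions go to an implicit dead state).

Run two small machines in parallel and take their product. One (3 states) tracks how much of the suffix `ab` has currently been matched; the other (4 states) tracks whether and how much of `bab` has been seen. Each combined state is a pair, one component from each; accept when both components accept. Equivalent product states are then merged.
With 6 states:
        a   b   c  
>  q0   q0  q1  q0 
   q1   q2  q1  q0 
   q2   q0  q3  q0 
 * q3   q4  q5  q5 
   q4   q4  q3  q5 
   q5   q4  q5  q5 
(> = start, * = accepting)

start=q0 accept=q3 q0-a->q0 q0-b->q1 q0-c->q0 q1-a->q2 q1-b->q1 q1-c->q0 q2-a->q0 q2-b->q3 q2-c->q0 q3-a->q4 q3-b->q5 q3-c->q5 q4-a->q4 q4-b->q3 q4-c->q5 q5-a->q4 q5-b->q5 q5-c->q5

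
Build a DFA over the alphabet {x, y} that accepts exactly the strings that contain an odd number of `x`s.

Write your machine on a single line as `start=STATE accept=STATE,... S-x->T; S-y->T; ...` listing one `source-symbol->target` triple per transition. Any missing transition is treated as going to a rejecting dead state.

start=A; accept=B; A-x->B; A-y->A; B-x->A; B-y->B

The only thing that matters is how many `x`s have appeared, reduced mod 2. Use one state per residue: A for 0, …, B for 1. Reading `x` moves to the next residue; anything else stays put. B is accepting.
       x  y 
>  A   B  A 
 * B   A  B 
(> = start, * = accepting)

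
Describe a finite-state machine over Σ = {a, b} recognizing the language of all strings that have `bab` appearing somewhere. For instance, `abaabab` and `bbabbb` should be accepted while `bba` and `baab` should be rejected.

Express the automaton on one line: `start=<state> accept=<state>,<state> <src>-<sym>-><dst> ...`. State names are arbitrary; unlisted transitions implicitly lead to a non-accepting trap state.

States S0..S2 record the length of the longest prefix of `bab` that matches the current input suffix. Reaching S3 means `bab` has been seen, and we stay there forever. Accept from S3.
A 4-state machine:
        a   b  
>  S0   S0  S1 
   S1   S2  S1 
   S2   S0  S3 
 * S3   S3  S3 
(> = start, * = accepting)

start=S0 accept=S3 S0-a->S0 S0-b->S1 S1-a->S2 S1-b->S1 S2-a->S0 S2-b->S3 S3-a->S3 S3-b->S3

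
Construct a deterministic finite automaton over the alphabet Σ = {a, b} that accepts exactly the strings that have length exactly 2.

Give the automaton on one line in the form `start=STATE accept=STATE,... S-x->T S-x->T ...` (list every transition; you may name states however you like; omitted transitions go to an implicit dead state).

start=q0 accept=q2 q0-a->q1 q0-b->q1 q1-a->q2 q1-b->q2 q2-a->q3 q2-b->q3 q3-a->q3 q3-b->q3

We only need to distinguish lengths 0, 1, …, 2, and '>2'. Chain q0 → q1 → q2 → q3 on every symbol, with q3 looping. Accepting states: {q2}.
4 states suffice.
        a   b  
>  q0   q1  q1 
   q1   q2  q2 
 * q2   q3  q3 
   q3   q3  q3 
(> = start, * = accepting)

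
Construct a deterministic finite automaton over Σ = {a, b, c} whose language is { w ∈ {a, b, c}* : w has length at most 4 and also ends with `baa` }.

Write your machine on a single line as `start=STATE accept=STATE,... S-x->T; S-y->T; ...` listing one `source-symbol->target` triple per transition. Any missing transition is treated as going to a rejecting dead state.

start=s0; accept=s9,s13; s0-a->s1; s0-b->s2; s0-c->s1; s1-a->s3; s1-b->s4; s1-c->s3; s2-a->s5; s2-b->s4; s2-c->s3; s3-a->s6; s3-b->s7; s3-c->s6; s4-a->s8; s4-b->s7; s4-c->s6; s5-a->s9; s5-b->s7; s5-c->s6; s6-a->s10; s6-b->s11; s6-c->s10; s7-a->s12; s7-b->s11; s7-c->s10; s8-a->s13; s8-b->s11; s8-c->s10; s9-a->s10; s9-b->s11; s9-c->s10; s10-a->s14; s10-b->s15; s10-c->s14; s11-a->s16; s11-b->s15; s11-c->s14; s12-a->s17; s12-b->s15; s12-c->s14; s13-a->s14; s13-b->s15; s13-c->s14; s14-a->s14; s14-b->s15; s14-c->s14; s15-a->s16; s15-b->s15; s15-c->s14; s16-a->s17; s16-b->s15; s16-c->s14; s17-a->s14; s17-b->s15; s17-c->s14

Handle the two conditions separately and then intersect. The first has 6 states tracking the input length, saturating at 5; the second has 4 states tracking how much of the suffix `baa` has currently been matched. A product state is a pair (one from each), accepting exactly when both do.
          a    b    c  
>  s0     s1   s2   s1 
   s1     s3   s4   s3 
   s2     s5   s4   s3 
   s3     s6   s7   s6 
   s4     s8   s7   s6 
   s5     s9   s7   s6 
   s6    s10  s11  s10 
   s7    s12  s11  s10 
   s8    s13  s11  s10 
 * s9    s10  s11  s10 
   s10   s14  s15  s14 
   s11   s16  s15  s14 
   s12   s17  s15  s14 
 * s13   s14  s15  s14 
   s14   s14  s15  s14 
   s15   s16  s15  s14 
   s16   s17  s15  s14 
   s17   s14  s15  s14 
(> = start, * = accepting)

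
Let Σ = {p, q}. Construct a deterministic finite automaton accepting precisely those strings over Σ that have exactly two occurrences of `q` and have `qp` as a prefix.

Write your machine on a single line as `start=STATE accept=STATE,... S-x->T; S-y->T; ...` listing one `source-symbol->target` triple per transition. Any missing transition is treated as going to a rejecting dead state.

start=S0; accept=S6; S0-p->S1; S0-q->S2; S1-p->S1; S1-q->S3; S2-p->S4; S2-q->S5; S3-p->S3; S3-q->S5; S4-p->S4; S4-q->S6; S5-p->S5; S5-q->S7; S6-p->S6; S6-q->S8; S7-p->S7; S7-q->S7; S8-p->S8; S8-q->S8

Run two small machines in parallel and take their product. One (4 states) tracks the count of `q`s, saturating at 3; the other (4 states) tracks whether the input so far still matches the prefix `qp`. Each combined state is a pair, one component from each; accept when both components accept.
With 9 states:
        p   q  
>  S0   S1  S2 
   S1   S1  S3 
   S2   S4  S5 
   S3   S3  S5 
   S4   S4  S6 
   S5   S5  S7 
 * S6   S6  S8 
   S7   S7  S7 
   S8   S8  S8 
(> = start, * = accepting)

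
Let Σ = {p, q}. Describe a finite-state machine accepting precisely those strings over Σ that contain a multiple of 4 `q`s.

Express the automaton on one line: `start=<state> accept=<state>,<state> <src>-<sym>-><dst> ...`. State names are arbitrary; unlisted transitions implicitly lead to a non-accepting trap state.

The only thing that matters is how many `q`s have appeared, reduced mod 4. Use one state per residue: S0 for 0, …, S3 for 3. Reading `q` moves to the next residue; anything else stays put. S0 is accepting.
        p   q  
>* S0   S0  S1 
   S1   S1  S2 
   S2   S2  S3 
   S3   S3  S0 
(> = start, * = accepting)

start=S0 accept=S0 S0-p->S0 S0-q->S1 S1-p->S1 S1-q->S2 S2-p->S2 S2-q->S3 S3-p->S3 S3-q->S0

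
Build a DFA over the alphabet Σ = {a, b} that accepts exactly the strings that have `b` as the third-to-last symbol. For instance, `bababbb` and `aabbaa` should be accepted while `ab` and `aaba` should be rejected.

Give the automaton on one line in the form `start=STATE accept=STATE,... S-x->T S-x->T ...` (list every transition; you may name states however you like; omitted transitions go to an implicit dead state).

start=s0 accept=s11,s12,s13,s14 s0-a->s1 s0-b->s2 s1-a->s3 s1-b->s4 s2-a->s5 s2-b->s6 s3-a->s7 s3-b->s8 s4-a->s9 s4-b->s10 s5-a->s11 s5-b->s12 s6-a->s13 s6-b->s14 s7-a->s7 s7-b->s8 s8-a->s9 s8-b->s10 s9-a->s11 s9-b->s12 s10-a->s13 s10-b->s14 s11-a->s7 s11-b->s8 s12-a->s9 s12-b->s10 s13-a->s11 s13-b->s12 s14-a->s13 s14-b->s14

A DFA must remember the last 3 symbols (since which symbol is third-to-last isn't known until the input ends). Use one state per possible window of the last ≤3 symbols; accept from those whose window starts with `b`.
15 states suffice.
          a    b  
>  s0     s1   s2 
   s1     s3   s4 
   s2     s5   s6 
   s3     s7   s8 
   s4     s9  s10 
   s5    s11  s12 
   s6    s13  s14 
   s7     s7   s8 
   s8     s9  s10 
   s9    s11  s12 
   s10   s13  s14 
 * s11    s7   s8 
 * s12    s9  s10 
 * s13   s11  s12 
 * s14   s13  s14 
(> = start, * = accepting)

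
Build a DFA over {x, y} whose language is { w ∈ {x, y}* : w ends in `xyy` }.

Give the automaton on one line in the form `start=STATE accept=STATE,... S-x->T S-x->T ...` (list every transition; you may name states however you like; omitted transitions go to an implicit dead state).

Let each state record the length of the longest suffix of the input read so far that is also a prefix of `xyy`. S1 means the last symbol is `x`; S2 means the last 2 symbols are `xy`; S3 means the last 3 symbols are `xyy`. Accept only at S3, where the string currently ends in `xyy`.
4 states suffice.
        x   y  
>  S0   S1  S0 
   S1   S1  S2 
   S2   S1  S3 
 * S3   S1  S0 
(> = start, * = accepting)

start=S0 accept=S3 S0-x->S1 S0-y->S0 S1-x->S1 S1-y->S2 S2-x->S1 S2-y->S3 S3-x->S1 S3-y->S0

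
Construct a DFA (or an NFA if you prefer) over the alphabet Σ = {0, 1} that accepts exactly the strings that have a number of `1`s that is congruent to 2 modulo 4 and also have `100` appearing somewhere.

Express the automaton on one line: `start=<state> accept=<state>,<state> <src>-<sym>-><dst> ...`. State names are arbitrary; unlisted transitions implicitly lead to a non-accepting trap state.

start=q0 accept=q7 q0-0->q0 q0-1->q1 q1-0->q2 q1-1->q3 q2-0->q4 q2-1->q3 q3-0->q5 q3-1->q6 q4-0->q4 q4-1->q7 q5-0->q7 q5-1->q6 q6-0->q8 q6-1->q9 q7-0->q7 q7-1->q10 q8-0->q10 q8-1->q9 q9-0->q11 q9-1->q1 q10-0->q10 q10-1->q12 q11-0->q12 q11-1->q1 q12-0->q12 q12-1->q4

Handle the two conditions separately and then intersect. The first has 4 states tracking the count of `1`s modulo 4; the second has 4 states tracking whether and how much of `100` has been seen. A product state is a pair (one from each), accepting exactly when both do.
13 states suffice.
          0    1  
>  q0     q0   q1 
   q1     q2   q3 
   q2     q4   q3 
   q3     q5   q6 
   q4     q4   q7 
   q5     q7   q6 
   q6     q8   q9 
 * q7     q7  q10 
   q8    q10   q9 
   q9    q11   q1 
   q10   q10  q12 
   q11   q12   q1 
   q12   q12   q4 
(> = start, * = accepting)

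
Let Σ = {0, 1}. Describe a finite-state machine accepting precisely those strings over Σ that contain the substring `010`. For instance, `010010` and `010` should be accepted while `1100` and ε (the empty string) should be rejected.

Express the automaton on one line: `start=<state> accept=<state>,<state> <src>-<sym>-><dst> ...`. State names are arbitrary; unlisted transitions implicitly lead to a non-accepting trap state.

start=s0 accept=s3 s0-0->s1 s0-1->s0 s1-0->s1 s1-1->s2 s2-0->s3 s2-1->s0 s3-0->s3 s3-1->s3

States s0..s2 record the length of the longest prefix of `010` that matches the current input suffix. Reaching s3 means `010` has been seen, and we stay there forever. Accept from s3.
        0   1  
>  s0   s1  s0 
   s1   s1  s2 
   s2   s3  s0 
 * s3   s3  s3 
(> = start, * = accepting)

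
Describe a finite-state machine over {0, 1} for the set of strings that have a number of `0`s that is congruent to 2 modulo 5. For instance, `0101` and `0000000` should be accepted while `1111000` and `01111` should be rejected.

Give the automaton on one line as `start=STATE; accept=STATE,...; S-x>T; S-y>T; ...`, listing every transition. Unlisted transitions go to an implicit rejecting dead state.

start=q0; accept=q2; q0-0>q1; q0-1>q0; q1-0>q2; q1-1>q1; q2-0>q3; q2-1>q2; q3-0>q4; q3-1>q3; q4-0>q0; q4-1>q4

The only thing that matters is how many `0`s have appeared, reduced mod 5. Use one state per residue: q0 for 0, …, q4 for 4. Reading `0` moves to the next residue; anything else stays put. q2 is accepting.
5 states suffice.
        0   1  
>  q0   q1  q0 
   q1   q2  q1 
 * q2   q3  q2 
   q3   q4  q3 
   q4   q0  q4 
(> = start, * = accepting)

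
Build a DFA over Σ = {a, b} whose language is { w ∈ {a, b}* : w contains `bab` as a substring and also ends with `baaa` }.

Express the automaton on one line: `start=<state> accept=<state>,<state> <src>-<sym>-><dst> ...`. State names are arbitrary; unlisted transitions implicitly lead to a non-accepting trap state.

Run two small machines in parallel and take their product. The first has 4 states tracking whether and how much of `bab` has been seen; the second has 5 states tracking how much of the suffix `baaa` has currently been matched. A product state is a pair (one from each), accepting exactly when both do.
A 10-state machine:
        a   b  
>  s0   s0  s1 
   s1   s2  s1 
   s2   s3  s4 
   s3   s5  s1 
   s4   s6  s4 
   s5   s0  s1 
   s6   s7  s4 
   s7   s8  s4 
 * s8   s9  s4 
   s9   s9  s4 
(> = start, * = accepting)

start=s0 accept=s8 s0-a->s0 s0-b->s1 s1-a->s2 s1-b->s1 s2-a->s3 s2-b->s4 s3-a->s5 s3-b->s1 s4-a->s6 s4-b->s4 s5-a->s0 s5-b->s1 s6-a->s7 s6-b->s4 s7-a->s8 s7-b->s4 s8-a->s9 s8-b->s4 s9-a->s9 s9-b->s4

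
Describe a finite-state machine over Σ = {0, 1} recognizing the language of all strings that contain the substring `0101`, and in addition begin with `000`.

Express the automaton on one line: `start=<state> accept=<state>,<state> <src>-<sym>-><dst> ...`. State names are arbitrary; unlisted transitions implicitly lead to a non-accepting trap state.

start=q0 accept=q8 q0-0->q1 q0-1->q2 q1-0->q3 q1-1->q2 q2-0->q2 q2-1->q2 q3-0->q4 q3-1->q2 q4-0->q4 q4-1->q5 q5-0->q6 q5-1->q7 q6-0->q4 q6-1->q8 q7-0->q4 q7-1->q7 q8-0->q8 q8-1->q8

Build one automaton per condition and run them in lockstep. The first has 5 states tracking whether and how much of `0101` has been seen; the second has 5 states tracking whether the input so far still matches the prefix `000`. A product state is a pair (one from each), accepting exactly when both do. Minimizing collapses redundant product states.
A 9-state machine:
        0   1  
>  q0   q1  q2 
   q1   q3  q2 
   q2   q2  q2 
   q3   q4  q2 
   q4   q4  q5 
   q5   q6  q7 
   q6   q4  q8 
   q7   q4  q7 
 * q8   q8  q8 
(> = start, * = accepting)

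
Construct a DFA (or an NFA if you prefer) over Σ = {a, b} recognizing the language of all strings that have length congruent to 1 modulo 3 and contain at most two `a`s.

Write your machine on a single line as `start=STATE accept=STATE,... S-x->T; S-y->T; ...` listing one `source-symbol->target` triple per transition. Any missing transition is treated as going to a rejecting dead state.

start=S0; accept=S1,S2,S10; S0-a->S1; S0-b->S2; S1-a->S3; S1-b->S4; S2-a->S4; S2-b->S5; S3-a->S6; S3-b->S7; S4-a->S7; S4-b->S8; S5-a->S8; S5-b->S0; S6-a->S9; S6-b->S9; S7-a->S9; S7-b->S10; S8-a->S10; S8-b->S1; S9-a->S11; S9-b->S11; S10-a->S11; S10-b->S3; S11-a->S6; S11-b->S6

Run two small machines in parallel and take their product. One (3 states) tracks the input length modulo 3; the other (4 states) tracks the count of `a`s, saturating at 3. Each combined state is a pair, one component from each; accept when both components accept.
A 12-state machine:
          a    b  
>  S0     S1   S2 
 * S1     S3   S4 
 * S2     S4   S5 
   S3     S6   S7 
   S4     S7   S8 
   S5     S8   S0 
   S6     S9   S9 
   S7     S9  S10 
   S8    S10   S1 
   S9    S11  S11 
 * S10   S11   S3 
   S11    S6   S6 
(> = start, * = accepting)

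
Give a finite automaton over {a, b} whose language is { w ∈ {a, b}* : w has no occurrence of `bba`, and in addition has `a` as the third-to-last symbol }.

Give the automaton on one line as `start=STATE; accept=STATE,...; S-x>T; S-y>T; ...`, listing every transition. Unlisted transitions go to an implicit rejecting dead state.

start=S0; accept=S7,S8,S9,S10; S0-a>S1; S0-b>S2; S1-a>S3; S1-b>S4; S2-a>S5; S2-b>S6; S3-a>S7; S3-b>S8; S4-a>S9; S4-b>S10; S5-a>S11; S5-b>S12; S6-a>S13; S6-b>S14; S7-a>S7; S7-b>S8; S8-a>S9; S8-b>S10; S9-a>S11; S9-b>S12; S10-a>S13; S10-b>S14; S11-a>S7; S11-b>S8; S12-a>S9; S12-b>S10; S13-a>S15; S13-b>S16; S14-a>S13; S14-b>S14; S15-a>S17; S15-b>S18; S16-a>S19; S16-b>S20; S17-a>S17; S17-b>S18; S18-a>S19; S18-b>S20; S19-a>S15; S19-b>S16; S20-a>S13; S20-b>S21; S21-a>S13; S21-b>S21

Run two small machines in parallel and take their product. The first has 4 states tracking partial matches of the forbidden pattern `bba`; the second has 15 states tracking the last 3 symbols read. A product state is a pair (one from each), accepting exactly when both do.
22 states suffice.
          a    b  
>  S0     S1   S2 
   S1     S3   S4 
   S2     S5   S6 
   S3     S7   S8 
   S4     S9  S10 
   S5    S11  S12 
   S6    S13  S14 
 * S7     S7   S8 
 * S8     S9  S10 
 * S9    S11  S12 
 * S10   S13  S14 
   S11    S7   S8 
   S12    S9  S10 
   S13   S15  S16 
   S14   S13  S14 
   S15   S17  S18 
   S16   S19  S20 
   S17   S17  S18 
   S18   S19  S20 
   S19   S15  S16 
   S20   S13  S21 
   S21   S13  S21 
(> = start, * = accepting)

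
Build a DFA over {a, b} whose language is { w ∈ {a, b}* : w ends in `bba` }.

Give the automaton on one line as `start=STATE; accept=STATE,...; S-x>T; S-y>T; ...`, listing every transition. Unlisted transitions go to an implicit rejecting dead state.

start=S0; accept=S3; S0-a>S0; S0-b>S1; S1-a>S0; S1-b>S2; S2-a>S3; S2-b>S2; S3-a>S0; S3-b>S1

Let each state record the length of the longest suffix of the input read so far that is also a prefix of `bba`. S1 means the last symbol is `b`; S2 means the last 2 symbols are `bb`; S3 means the last 3 symbols are `bba`. Accept only at S3, where the string currently ends in `bba`.
4 states suffice.
        a   b  
>  S0   S0  S1 
   S1   S0  S2 
   S2   S3  S2 
 * S3   S0  S1 
(> = start, * = accepting)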